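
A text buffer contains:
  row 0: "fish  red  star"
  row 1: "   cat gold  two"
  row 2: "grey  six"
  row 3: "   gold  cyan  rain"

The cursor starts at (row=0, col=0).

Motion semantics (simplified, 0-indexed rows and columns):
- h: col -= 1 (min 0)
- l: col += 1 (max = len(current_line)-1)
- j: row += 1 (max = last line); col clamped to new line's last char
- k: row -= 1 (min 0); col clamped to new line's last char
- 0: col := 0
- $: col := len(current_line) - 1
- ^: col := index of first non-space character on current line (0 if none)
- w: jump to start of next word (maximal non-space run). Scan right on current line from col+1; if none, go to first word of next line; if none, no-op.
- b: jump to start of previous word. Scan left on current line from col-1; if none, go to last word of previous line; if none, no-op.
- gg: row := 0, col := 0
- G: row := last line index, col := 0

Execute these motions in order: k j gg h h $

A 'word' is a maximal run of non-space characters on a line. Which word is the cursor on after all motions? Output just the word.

After 1 (k): row=0 col=0 char='f'
After 2 (j): row=1 col=0 char='_'
After 3 (gg): row=0 col=0 char='f'
After 4 (h): row=0 col=0 char='f'
After 5 (h): row=0 col=0 char='f'
After 6 ($): row=0 col=14 char='r'

Answer: star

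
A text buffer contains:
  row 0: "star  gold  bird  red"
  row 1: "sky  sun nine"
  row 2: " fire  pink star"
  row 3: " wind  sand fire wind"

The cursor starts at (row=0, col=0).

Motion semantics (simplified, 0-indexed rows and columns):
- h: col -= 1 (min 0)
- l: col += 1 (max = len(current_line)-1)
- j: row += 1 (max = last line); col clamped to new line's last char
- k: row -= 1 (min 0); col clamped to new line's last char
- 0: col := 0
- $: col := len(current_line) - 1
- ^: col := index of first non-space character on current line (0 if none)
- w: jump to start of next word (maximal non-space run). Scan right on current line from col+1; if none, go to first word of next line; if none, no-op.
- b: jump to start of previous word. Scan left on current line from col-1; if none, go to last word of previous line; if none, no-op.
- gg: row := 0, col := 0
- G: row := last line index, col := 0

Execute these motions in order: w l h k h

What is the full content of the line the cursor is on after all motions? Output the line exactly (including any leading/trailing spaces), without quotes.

Answer: star  gold  bird  red

Derivation:
After 1 (w): row=0 col=6 char='g'
After 2 (l): row=0 col=7 char='o'
After 3 (h): row=0 col=6 char='g'
After 4 (k): row=0 col=6 char='g'
After 5 (h): row=0 col=5 char='_'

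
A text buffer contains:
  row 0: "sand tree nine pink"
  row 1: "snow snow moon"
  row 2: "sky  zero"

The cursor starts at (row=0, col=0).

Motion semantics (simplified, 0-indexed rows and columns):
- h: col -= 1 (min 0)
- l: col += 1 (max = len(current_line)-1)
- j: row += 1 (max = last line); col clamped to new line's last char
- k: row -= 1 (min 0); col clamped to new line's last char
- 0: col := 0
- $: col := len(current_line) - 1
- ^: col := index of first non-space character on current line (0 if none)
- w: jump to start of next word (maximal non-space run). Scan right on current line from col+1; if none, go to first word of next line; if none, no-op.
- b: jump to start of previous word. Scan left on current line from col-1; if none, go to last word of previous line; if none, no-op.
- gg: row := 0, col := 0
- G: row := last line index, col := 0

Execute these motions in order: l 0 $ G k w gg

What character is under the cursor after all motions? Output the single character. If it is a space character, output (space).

Answer: s

Derivation:
After 1 (l): row=0 col=1 char='a'
After 2 (0): row=0 col=0 char='s'
After 3 ($): row=0 col=18 char='k'
After 4 (G): row=2 col=0 char='s'
After 5 (k): row=1 col=0 char='s'
After 6 (w): row=1 col=5 char='s'
After 7 (gg): row=0 col=0 char='s'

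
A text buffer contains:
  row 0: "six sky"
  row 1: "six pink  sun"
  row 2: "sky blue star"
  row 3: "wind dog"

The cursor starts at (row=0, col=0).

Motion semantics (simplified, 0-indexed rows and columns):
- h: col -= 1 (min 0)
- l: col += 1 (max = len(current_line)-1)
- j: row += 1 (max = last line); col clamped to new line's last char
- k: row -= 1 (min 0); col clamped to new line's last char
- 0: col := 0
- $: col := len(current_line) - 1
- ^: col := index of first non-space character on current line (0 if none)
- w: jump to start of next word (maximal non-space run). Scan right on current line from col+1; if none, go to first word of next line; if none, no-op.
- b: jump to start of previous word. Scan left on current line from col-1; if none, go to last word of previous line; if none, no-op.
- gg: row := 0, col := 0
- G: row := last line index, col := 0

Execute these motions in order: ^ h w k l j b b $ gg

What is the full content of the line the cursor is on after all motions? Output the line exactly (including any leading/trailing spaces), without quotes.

After 1 (^): row=0 col=0 char='s'
After 2 (h): row=0 col=0 char='s'
After 3 (w): row=0 col=4 char='s'
After 4 (k): row=0 col=4 char='s'
After 5 (l): row=0 col=5 char='k'
After 6 (j): row=1 col=5 char='i'
After 7 (b): row=1 col=4 char='p'
After 8 (b): row=1 col=0 char='s'
After 9 ($): row=1 col=12 char='n'
After 10 (gg): row=0 col=0 char='s'

Answer: six sky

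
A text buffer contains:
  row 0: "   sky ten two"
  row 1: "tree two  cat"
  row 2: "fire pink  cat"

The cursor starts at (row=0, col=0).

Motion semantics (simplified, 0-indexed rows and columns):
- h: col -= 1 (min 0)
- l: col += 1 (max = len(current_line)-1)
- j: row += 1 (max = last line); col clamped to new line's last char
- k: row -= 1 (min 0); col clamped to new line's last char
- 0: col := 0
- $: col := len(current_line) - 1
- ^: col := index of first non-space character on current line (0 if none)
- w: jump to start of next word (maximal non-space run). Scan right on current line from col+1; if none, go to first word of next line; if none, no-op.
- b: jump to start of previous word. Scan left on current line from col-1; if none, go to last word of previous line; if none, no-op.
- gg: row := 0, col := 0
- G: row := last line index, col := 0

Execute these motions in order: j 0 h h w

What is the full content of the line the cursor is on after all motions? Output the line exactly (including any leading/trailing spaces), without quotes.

Answer: tree two  cat

Derivation:
After 1 (j): row=1 col=0 char='t'
After 2 (0): row=1 col=0 char='t'
After 3 (h): row=1 col=0 char='t'
After 4 (h): row=1 col=0 char='t'
After 5 (w): row=1 col=5 char='t'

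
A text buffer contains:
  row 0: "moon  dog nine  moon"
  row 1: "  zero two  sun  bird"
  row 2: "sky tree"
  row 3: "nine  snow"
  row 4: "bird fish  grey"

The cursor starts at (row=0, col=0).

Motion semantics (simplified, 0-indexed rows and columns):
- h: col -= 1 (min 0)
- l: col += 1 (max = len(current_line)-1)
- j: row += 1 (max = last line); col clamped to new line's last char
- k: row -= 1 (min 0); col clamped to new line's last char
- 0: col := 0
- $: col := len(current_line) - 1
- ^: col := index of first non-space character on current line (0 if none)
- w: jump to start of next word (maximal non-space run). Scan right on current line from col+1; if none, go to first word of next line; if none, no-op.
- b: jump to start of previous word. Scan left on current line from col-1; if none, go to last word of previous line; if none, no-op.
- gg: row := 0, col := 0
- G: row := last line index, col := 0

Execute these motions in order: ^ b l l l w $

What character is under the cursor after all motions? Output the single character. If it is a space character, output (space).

After 1 (^): row=0 col=0 char='m'
After 2 (b): row=0 col=0 char='m'
After 3 (l): row=0 col=1 char='o'
After 4 (l): row=0 col=2 char='o'
After 5 (l): row=0 col=3 char='n'
After 6 (w): row=0 col=6 char='d'
After 7 ($): row=0 col=19 char='n'

Answer: n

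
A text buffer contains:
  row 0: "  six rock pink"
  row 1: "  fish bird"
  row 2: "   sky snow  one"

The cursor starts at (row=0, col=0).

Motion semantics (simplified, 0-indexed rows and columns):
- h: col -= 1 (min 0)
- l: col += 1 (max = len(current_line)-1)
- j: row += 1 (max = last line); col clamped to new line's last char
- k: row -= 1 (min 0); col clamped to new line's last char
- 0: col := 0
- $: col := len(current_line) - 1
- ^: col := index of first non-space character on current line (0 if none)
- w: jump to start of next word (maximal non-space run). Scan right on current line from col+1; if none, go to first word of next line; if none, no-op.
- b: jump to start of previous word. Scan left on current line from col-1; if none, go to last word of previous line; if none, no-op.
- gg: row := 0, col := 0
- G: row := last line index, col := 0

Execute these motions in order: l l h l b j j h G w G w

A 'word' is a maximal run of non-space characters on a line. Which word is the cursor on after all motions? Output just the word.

Answer: sky

Derivation:
After 1 (l): row=0 col=1 char='_'
After 2 (l): row=0 col=2 char='s'
After 3 (h): row=0 col=1 char='_'
After 4 (l): row=0 col=2 char='s'
After 5 (b): row=0 col=2 char='s'
After 6 (j): row=1 col=2 char='f'
After 7 (j): row=2 col=2 char='_'
After 8 (h): row=2 col=1 char='_'
After 9 (G): row=2 col=0 char='_'
After 10 (w): row=2 col=3 char='s'
After 11 (G): row=2 col=0 char='_'
After 12 (w): row=2 col=3 char='s'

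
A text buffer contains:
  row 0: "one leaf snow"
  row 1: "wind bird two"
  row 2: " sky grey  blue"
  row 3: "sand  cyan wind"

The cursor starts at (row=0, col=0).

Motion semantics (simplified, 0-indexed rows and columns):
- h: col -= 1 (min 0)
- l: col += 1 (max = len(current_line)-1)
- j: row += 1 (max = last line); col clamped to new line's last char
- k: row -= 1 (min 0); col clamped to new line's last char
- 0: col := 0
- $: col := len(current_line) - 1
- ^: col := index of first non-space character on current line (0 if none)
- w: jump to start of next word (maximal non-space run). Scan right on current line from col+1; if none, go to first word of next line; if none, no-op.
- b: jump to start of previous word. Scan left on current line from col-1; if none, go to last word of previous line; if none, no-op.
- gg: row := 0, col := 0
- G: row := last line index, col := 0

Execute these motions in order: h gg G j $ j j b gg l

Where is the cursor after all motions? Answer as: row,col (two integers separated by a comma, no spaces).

Answer: 0,1

Derivation:
After 1 (h): row=0 col=0 char='o'
After 2 (gg): row=0 col=0 char='o'
After 3 (G): row=3 col=0 char='s'
After 4 (j): row=3 col=0 char='s'
After 5 ($): row=3 col=14 char='d'
After 6 (j): row=3 col=14 char='d'
After 7 (j): row=3 col=14 char='d'
After 8 (b): row=3 col=11 char='w'
After 9 (gg): row=0 col=0 char='o'
After 10 (l): row=0 col=1 char='n'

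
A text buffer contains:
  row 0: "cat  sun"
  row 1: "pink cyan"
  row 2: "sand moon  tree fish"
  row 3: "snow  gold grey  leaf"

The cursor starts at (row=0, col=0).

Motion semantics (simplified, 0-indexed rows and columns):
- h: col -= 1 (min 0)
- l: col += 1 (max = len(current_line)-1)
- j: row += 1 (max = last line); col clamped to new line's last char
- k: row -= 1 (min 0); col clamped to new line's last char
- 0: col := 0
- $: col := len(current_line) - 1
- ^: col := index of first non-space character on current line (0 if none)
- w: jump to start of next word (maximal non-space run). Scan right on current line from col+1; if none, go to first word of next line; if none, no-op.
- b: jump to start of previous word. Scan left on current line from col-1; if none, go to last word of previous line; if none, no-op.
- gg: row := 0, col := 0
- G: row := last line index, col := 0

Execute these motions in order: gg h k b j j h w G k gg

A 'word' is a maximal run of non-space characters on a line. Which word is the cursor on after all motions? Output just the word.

Answer: cat

Derivation:
After 1 (gg): row=0 col=0 char='c'
After 2 (h): row=0 col=0 char='c'
After 3 (k): row=0 col=0 char='c'
After 4 (b): row=0 col=0 char='c'
After 5 (j): row=1 col=0 char='p'
After 6 (j): row=2 col=0 char='s'
After 7 (h): row=2 col=0 char='s'
After 8 (w): row=2 col=5 char='m'
After 9 (G): row=3 col=0 char='s'
After 10 (k): row=2 col=0 char='s'
After 11 (gg): row=0 col=0 char='c'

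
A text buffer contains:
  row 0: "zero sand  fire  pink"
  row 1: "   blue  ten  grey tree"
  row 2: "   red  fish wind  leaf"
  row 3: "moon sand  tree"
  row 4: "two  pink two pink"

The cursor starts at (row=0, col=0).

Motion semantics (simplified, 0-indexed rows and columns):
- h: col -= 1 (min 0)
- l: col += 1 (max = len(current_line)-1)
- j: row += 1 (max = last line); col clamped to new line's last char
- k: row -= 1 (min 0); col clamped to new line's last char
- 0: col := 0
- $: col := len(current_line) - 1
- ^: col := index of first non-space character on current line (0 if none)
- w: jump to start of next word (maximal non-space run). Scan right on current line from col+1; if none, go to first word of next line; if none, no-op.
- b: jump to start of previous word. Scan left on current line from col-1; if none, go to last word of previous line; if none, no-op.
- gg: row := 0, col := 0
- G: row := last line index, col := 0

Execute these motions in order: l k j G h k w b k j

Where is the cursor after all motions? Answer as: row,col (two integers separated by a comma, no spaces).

Answer: 3,0

Derivation:
After 1 (l): row=0 col=1 char='e'
After 2 (k): row=0 col=1 char='e'
After 3 (j): row=1 col=1 char='_'
After 4 (G): row=4 col=0 char='t'
After 5 (h): row=4 col=0 char='t'
After 6 (k): row=3 col=0 char='m'
After 7 (w): row=3 col=5 char='s'
After 8 (b): row=3 col=0 char='m'
After 9 (k): row=2 col=0 char='_'
After 10 (j): row=3 col=0 char='m'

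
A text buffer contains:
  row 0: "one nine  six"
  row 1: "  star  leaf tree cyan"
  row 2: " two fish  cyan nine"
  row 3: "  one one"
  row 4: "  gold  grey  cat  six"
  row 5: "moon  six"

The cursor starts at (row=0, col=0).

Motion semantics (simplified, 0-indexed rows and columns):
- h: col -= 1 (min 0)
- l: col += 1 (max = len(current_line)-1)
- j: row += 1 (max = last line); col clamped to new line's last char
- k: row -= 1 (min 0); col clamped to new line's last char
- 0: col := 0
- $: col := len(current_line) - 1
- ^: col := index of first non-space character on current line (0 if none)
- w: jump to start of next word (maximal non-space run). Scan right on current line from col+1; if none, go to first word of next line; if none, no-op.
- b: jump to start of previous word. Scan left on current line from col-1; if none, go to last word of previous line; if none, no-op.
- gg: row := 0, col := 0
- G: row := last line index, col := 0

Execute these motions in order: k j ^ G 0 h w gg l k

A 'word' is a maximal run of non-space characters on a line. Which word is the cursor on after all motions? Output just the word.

After 1 (k): row=0 col=0 char='o'
After 2 (j): row=1 col=0 char='_'
After 3 (^): row=1 col=2 char='s'
After 4 (G): row=5 col=0 char='m'
After 5 (0): row=5 col=0 char='m'
After 6 (h): row=5 col=0 char='m'
After 7 (w): row=5 col=6 char='s'
After 8 (gg): row=0 col=0 char='o'
After 9 (l): row=0 col=1 char='n'
After 10 (k): row=0 col=1 char='n'

Answer: one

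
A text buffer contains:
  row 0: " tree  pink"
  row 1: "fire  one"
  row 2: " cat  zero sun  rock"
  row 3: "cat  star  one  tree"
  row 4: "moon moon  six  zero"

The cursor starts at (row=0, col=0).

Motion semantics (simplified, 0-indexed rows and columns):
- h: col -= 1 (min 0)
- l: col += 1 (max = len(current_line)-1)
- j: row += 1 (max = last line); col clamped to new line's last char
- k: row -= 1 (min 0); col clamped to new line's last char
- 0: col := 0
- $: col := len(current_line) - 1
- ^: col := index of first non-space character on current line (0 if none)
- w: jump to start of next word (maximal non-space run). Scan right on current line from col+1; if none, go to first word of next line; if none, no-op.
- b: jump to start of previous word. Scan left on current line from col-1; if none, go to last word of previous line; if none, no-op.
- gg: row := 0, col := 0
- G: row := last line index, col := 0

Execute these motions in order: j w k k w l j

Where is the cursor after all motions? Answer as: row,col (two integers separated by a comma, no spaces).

Answer: 1,8

Derivation:
After 1 (j): row=1 col=0 char='f'
After 2 (w): row=1 col=6 char='o'
After 3 (k): row=0 col=6 char='_'
After 4 (k): row=0 col=6 char='_'
After 5 (w): row=0 col=7 char='p'
After 6 (l): row=0 col=8 char='i'
After 7 (j): row=1 col=8 char='e'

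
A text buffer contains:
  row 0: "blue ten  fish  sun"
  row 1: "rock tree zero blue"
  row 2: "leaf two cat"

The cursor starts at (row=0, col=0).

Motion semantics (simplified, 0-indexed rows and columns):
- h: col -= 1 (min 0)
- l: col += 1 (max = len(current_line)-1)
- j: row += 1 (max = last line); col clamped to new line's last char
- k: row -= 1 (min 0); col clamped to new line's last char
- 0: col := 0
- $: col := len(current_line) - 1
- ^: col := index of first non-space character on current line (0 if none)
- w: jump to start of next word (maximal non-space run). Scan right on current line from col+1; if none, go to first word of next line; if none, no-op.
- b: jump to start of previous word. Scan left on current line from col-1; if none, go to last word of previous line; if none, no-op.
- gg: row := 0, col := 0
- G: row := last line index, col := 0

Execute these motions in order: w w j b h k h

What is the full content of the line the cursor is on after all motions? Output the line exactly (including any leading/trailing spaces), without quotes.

After 1 (w): row=0 col=5 char='t'
After 2 (w): row=0 col=10 char='f'
After 3 (j): row=1 col=10 char='z'
After 4 (b): row=1 col=5 char='t'
After 5 (h): row=1 col=4 char='_'
After 6 (k): row=0 col=4 char='_'
After 7 (h): row=0 col=3 char='e'

Answer: blue ten  fish  sun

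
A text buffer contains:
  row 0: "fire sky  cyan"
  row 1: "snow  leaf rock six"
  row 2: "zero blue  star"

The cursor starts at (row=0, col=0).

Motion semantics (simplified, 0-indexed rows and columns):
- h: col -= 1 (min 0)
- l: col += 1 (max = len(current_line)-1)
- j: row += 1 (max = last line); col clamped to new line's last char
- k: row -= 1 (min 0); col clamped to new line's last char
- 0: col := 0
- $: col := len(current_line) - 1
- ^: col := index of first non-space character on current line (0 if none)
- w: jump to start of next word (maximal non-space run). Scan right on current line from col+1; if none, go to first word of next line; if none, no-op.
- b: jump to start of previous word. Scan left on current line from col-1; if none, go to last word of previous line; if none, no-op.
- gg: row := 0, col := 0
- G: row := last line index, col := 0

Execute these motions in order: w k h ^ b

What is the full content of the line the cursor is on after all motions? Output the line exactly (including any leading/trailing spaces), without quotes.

Answer: fire sky  cyan

Derivation:
After 1 (w): row=0 col=5 char='s'
After 2 (k): row=0 col=5 char='s'
After 3 (h): row=0 col=4 char='_'
After 4 (^): row=0 col=0 char='f'
After 5 (b): row=0 col=0 char='f'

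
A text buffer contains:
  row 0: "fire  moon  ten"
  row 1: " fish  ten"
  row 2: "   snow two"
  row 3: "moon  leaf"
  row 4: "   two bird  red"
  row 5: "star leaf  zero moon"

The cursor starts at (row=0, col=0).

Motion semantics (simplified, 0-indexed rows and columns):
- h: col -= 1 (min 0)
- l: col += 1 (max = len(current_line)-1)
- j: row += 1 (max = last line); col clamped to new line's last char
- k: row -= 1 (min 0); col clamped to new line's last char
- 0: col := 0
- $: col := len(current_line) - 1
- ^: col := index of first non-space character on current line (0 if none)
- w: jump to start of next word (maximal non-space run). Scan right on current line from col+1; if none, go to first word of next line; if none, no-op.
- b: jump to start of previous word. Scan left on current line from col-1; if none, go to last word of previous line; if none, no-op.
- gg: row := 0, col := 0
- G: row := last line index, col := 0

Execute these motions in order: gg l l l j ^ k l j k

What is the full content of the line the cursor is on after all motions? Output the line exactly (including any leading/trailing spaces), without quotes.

Answer: fire  moon  ten

Derivation:
After 1 (gg): row=0 col=0 char='f'
After 2 (l): row=0 col=1 char='i'
After 3 (l): row=0 col=2 char='r'
After 4 (l): row=0 col=3 char='e'
After 5 (j): row=1 col=3 char='s'
After 6 (^): row=1 col=1 char='f'
After 7 (k): row=0 col=1 char='i'
After 8 (l): row=0 col=2 char='r'
After 9 (j): row=1 col=2 char='i'
After 10 (k): row=0 col=2 char='r'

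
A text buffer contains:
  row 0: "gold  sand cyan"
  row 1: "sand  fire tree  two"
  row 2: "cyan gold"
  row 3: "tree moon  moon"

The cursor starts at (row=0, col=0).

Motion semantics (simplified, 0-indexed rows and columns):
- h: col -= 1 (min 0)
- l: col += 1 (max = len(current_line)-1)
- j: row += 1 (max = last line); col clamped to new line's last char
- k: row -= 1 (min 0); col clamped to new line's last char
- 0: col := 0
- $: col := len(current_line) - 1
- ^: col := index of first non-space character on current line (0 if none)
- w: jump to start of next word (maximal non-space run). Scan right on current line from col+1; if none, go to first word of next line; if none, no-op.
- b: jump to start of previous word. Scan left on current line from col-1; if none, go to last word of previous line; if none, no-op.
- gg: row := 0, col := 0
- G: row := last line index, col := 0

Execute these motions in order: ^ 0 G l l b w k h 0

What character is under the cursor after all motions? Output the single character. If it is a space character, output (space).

Answer: c

Derivation:
After 1 (^): row=0 col=0 char='g'
After 2 (0): row=0 col=0 char='g'
After 3 (G): row=3 col=0 char='t'
After 4 (l): row=3 col=1 char='r'
After 5 (l): row=3 col=2 char='e'
After 6 (b): row=3 col=0 char='t'
After 7 (w): row=3 col=5 char='m'
After 8 (k): row=2 col=5 char='g'
After 9 (h): row=2 col=4 char='_'
After 10 (0): row=2 col=0 char='c'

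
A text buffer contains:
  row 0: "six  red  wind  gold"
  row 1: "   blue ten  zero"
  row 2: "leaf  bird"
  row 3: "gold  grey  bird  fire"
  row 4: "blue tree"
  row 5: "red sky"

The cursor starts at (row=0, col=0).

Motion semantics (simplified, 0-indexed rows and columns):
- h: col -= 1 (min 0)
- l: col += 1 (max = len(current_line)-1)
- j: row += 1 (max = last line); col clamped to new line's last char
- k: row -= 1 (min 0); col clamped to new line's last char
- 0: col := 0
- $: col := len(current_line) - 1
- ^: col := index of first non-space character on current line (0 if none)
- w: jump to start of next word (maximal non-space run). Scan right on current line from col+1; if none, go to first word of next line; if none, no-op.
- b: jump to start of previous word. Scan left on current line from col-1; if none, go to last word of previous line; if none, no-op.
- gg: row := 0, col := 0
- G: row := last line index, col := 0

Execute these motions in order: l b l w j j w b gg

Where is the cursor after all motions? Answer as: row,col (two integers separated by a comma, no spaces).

After 1 (l): row=0 col=1 char='i'
After 2 (b): row=0 col=0 char='s'
After 3 (l): row=0 col=1 char='i'
After 4 (w): row=0 col=5 char='r'
After 5 (j): row=1 col=5 char='u'
After 6 (j): row=2 col=5 char='_'
After 7 (w): row=2 col=6 char='b'
After 8 (b): row=2 col=0 char='l'
After 9 (gg): row=0 col=0 char='s'

Answer: 0,0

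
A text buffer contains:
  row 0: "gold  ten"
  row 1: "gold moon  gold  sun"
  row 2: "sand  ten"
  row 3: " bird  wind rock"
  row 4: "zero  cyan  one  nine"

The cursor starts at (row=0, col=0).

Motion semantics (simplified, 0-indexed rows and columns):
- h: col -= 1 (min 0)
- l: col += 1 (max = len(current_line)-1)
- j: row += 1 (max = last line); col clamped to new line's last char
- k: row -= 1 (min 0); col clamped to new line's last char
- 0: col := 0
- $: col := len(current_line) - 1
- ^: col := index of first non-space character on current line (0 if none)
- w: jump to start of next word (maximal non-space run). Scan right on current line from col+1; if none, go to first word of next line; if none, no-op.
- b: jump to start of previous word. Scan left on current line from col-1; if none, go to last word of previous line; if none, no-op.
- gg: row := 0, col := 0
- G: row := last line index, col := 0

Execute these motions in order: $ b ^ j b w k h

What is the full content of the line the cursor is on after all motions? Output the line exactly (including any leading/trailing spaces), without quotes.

After 1 ($): row=0 col=8 char='n'
After 2 (b): row=0 col=6 char='t'
After 3 (^): row=0 col=0 char='g'
After 4 (j): row=1 col=0 char='g'
After 5 (b): row=0 col=6 char='t'
After 6 (w): row=1 col=0 char='g'
After 7 (k): row=0 col=0 char='g'
After 8 (h): row=0 col=0 char='g'

Answer: gold  ten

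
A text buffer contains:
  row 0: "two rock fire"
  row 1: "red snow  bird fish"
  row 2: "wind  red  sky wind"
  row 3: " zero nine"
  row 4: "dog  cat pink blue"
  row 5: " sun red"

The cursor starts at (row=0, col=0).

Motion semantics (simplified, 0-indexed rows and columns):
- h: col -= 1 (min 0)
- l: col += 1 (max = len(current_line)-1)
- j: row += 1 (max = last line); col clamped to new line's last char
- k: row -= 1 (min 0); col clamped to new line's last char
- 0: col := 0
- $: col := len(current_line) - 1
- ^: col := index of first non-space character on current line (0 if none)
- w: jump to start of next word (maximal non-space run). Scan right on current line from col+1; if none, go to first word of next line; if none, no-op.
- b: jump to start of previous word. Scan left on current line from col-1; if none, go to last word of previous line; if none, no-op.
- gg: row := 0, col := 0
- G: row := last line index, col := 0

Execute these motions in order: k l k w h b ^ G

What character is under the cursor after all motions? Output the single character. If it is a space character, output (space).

After 1 (k): row=0 col=0 char='t'
After 2 (l): row=0 col=1 char='w'
After 3 (k): row=0 col=1 char='w'
After 4 (w): row=0 col=4 char='r'
After 5 (h): row=0 col=3 char='_'
After 6 (b): row=0 col=0 char='t'
After 7 (^): row=0 col=0 char='t'
After 8 (G): row=5 col=0 char='_'

Answer: (space)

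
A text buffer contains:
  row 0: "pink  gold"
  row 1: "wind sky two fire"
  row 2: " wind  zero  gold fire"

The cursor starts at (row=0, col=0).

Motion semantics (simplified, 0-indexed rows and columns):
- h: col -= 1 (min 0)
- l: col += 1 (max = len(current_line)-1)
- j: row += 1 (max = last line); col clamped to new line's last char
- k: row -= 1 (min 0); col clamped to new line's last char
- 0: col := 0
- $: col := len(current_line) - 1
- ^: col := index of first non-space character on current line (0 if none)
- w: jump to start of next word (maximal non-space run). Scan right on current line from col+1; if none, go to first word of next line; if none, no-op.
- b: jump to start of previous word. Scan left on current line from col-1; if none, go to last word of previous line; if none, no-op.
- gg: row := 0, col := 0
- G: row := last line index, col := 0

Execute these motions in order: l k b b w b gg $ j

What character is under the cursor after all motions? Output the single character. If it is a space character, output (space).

Answer: t

Derivation:
After 1 (l): row=0 col=1 char='i'
After 2 (k): row=0 col=1 char='i'
After 3 (b): row=0 col=0 char='p'
After 4 (b): row=0 col=0 char='p'
After 5 (w): row=0 col=6 char='g'
After 6 (b): row=0 col=0 char='p'
After 7 (gg): row=0 col=0 char='p'
After 8 ($): row=0 col=9 char='d'
After 9 (j): row=1 col=9 char='t'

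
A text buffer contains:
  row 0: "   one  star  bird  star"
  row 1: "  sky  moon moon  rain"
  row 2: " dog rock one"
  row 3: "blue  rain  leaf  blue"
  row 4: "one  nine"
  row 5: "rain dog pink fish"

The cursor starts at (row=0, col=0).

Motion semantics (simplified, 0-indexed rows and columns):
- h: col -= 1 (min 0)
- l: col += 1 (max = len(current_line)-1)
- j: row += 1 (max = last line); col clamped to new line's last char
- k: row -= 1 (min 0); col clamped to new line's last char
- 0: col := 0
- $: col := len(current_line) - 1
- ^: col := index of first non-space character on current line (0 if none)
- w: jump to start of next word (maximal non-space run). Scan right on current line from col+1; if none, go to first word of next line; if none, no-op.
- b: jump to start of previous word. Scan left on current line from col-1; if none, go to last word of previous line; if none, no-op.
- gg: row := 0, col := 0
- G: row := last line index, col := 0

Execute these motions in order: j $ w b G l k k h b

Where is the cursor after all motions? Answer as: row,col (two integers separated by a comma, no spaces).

After 1 (j): row=1 col=0 char='_'
After 2 ($): row=1 col=21 char='n'
After 3 (w): row=2 col=1 char='d'
After 4 (b): row=1 col=18 char='r'
After 5 (G): row=5 col=0 char='r'
After 6 (l): row=5 col=1 char='a'
After 7 (k): row=4 col=1 char='n'
After 8 (k): row=3 col=1 char='l'
After 9 (h): row=3 col=0 char='b'
After 10 (b): row=2 col=10 char='o'

Answer: 2,10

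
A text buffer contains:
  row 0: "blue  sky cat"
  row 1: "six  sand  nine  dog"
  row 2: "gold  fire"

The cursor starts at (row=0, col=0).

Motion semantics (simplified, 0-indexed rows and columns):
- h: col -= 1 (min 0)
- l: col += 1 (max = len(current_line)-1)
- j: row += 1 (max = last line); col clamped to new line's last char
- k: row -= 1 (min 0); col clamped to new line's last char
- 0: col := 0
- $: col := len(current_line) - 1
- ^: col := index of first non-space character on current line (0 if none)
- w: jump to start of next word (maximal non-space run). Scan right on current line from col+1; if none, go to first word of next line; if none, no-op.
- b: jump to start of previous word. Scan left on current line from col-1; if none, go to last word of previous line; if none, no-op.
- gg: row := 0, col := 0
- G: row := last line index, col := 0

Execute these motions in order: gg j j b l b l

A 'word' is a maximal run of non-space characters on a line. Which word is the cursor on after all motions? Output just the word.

After 1 (gg): row=0 col=0 char='b'
After 2 (j): row=1 col=0 char='s'
After 3 (j): row=2 col=0 char='g'
After 4 (b): row=1 col=17 char='d'
After 5 (l): row=1 col=18 char='o'
After 6 (b): row=1 col=17 char='d'
After 7 (l): row=1 col=18 char='o'

Answer: dog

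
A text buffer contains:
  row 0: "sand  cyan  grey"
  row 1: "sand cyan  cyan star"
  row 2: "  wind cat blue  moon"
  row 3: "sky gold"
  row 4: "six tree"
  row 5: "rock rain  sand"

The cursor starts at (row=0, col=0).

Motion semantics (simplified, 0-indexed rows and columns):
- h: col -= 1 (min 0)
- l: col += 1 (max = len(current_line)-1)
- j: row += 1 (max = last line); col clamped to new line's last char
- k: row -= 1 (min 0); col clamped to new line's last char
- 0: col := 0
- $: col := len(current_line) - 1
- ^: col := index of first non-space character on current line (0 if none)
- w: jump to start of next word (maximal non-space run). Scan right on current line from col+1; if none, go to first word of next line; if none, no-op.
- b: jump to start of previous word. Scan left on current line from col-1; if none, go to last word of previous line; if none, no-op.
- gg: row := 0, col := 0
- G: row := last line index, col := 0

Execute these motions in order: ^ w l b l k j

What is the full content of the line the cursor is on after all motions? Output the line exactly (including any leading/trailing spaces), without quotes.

Answer: sand cyan  cyan star

Derivation:
After 1 (^): row=0 col=0 char='s'
After 2 (w): row=0 col=6 char='c'
After 3 (l): row=0 col=7 char='y'
After 4 (b): row=0 col=6 char='c'
After 5 (l): row=0 col=7 char='y'
After 6 (k): row=0 col=7 char='y'
After 7 (j): row=1 col=7 char='a'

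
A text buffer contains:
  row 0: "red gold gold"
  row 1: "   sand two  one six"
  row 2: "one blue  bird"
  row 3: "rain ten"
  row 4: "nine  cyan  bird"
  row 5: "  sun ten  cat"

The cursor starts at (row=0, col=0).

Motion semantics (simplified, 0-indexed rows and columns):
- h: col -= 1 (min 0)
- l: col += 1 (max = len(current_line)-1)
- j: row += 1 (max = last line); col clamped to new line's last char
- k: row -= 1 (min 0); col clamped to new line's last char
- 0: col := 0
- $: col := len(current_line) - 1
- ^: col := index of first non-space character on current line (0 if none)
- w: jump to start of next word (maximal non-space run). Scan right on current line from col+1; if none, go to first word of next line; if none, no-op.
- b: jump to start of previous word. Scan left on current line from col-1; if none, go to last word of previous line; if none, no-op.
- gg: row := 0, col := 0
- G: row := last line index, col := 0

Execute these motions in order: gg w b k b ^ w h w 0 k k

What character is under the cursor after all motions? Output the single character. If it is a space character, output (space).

After 1 (gg): row=0 col=0 char='r'
After 2 (w): row=0 col=4 char='g'
After 3 (b): row=0 col=0 char='r'
After 4 (k): row=0 col=0 char='r'
After 5 (b): row=0 col=0 char='r'
After 6 (^): row=0 col=0 char='r'
After 7 (w): row=0 col=4 char='g'
After 8 (h): row=0 col=3 char='_'
After 9 (w): row=0 col=4 char='g'
After 10 (0): row=0 col=0 char='r'
After 11 (k): row=0 col=0 char='r'
After 12 (k): row=0 col=0 char='r'

Answer: r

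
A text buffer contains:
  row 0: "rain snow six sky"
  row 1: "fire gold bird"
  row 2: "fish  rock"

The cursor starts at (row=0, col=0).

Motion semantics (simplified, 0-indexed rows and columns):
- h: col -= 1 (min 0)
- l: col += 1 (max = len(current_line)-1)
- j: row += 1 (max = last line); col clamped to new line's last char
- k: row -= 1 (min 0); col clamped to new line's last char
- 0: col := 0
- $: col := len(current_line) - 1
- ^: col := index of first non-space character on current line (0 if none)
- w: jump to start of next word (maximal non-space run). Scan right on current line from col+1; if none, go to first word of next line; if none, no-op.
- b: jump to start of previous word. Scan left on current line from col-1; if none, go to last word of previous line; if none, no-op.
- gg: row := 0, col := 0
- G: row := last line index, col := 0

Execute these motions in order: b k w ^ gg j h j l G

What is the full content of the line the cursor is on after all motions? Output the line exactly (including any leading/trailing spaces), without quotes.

After 1 (b): row=0 col=0 char='r'
After 2 (k): row=0 col=0 char='r'
After 3 (w): row=0 col=5 char='s'
After 4 (^): row=0 col=0 char='r'
After 5 (gg): row=0 col=0 char='r'
After 6 (j): row=1 col=0 char='f'
After 7 (h): row=1 col=0 char='f'
After 8 (j): row=2 col=0 char='f'
After 9 (l): row=2 col=1 char='i'
After 10 (G): row=2 col=0 char='f'

Answer: fish  rock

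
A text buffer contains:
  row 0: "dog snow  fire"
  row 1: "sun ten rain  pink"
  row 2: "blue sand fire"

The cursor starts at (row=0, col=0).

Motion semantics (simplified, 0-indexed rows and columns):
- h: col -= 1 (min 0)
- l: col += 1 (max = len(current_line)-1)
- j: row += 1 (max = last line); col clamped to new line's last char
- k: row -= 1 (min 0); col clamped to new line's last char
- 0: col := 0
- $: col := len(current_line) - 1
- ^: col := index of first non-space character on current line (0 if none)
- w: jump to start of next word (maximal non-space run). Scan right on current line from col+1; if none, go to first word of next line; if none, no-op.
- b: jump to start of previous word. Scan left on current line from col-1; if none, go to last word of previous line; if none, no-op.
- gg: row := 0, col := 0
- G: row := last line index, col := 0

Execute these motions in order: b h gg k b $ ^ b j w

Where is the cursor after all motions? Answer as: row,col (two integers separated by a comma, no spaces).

Answer: 1,4

Derivation:
After 1 (b): row=0 col=0 char='d'
After 2 (h): row=0 col=0 char='d'
After 3 (gg): row=0 col=0 char='d'
After 4 (k): row=0 col=0 char='d'
After 5 (b): row=0 col=0 char='d'
After 6 ($): row=0 col=13 char='e'
After 7 (^): row=0 col=0 char='d'
After 8 (b): row=0 col=0 char='d'
After 9 (j): row=1 col=0 char='s'
After 10 (w): row=1 col=4 char='t'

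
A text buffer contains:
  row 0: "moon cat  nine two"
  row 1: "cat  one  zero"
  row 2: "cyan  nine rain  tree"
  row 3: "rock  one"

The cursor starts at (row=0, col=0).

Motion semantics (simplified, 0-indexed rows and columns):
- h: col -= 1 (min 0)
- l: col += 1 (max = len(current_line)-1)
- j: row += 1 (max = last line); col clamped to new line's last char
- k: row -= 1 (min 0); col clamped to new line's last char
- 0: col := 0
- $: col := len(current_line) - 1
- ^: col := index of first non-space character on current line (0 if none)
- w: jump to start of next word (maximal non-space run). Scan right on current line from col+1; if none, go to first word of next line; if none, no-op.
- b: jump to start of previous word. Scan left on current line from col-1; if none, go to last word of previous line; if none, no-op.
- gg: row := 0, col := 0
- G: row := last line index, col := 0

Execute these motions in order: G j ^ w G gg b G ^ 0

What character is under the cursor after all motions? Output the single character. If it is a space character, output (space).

Answer: r

Derivation:
After 1 (G): row=3 col=0 char='r'
After 2 (j): row=3 col=0 char='r'
After 3 (^): row=3 col=0 char='r'
After 4 (w): row=3 col=6 char='o'
After 5 (G): row=3 col=0 char='r'
After 6 (gg): row=0 col=0 char='m'
After 7 (b): row=0 col=0 char='m'
After 8 (G): row=3 col=0 char='r'
After 9 (^): row=3 col=0 char='r'
After 10 (0): row=3 col=0 char='r'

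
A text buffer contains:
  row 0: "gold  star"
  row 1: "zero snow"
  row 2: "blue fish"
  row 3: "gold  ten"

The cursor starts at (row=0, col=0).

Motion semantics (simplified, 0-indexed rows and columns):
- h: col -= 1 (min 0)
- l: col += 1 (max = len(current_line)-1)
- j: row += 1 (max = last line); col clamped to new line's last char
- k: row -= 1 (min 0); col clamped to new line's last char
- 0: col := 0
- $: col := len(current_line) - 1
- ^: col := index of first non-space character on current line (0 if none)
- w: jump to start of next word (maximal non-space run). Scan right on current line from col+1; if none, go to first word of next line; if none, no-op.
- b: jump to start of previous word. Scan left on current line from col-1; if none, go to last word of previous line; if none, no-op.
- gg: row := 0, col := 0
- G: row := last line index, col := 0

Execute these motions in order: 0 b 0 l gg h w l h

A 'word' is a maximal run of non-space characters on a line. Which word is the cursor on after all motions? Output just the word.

After 1 (0): row=0 col=0 char='g'
After 2 (b): row=0 col=0 char='g'
After 3 (0): row=0 col=0 char='g'
After 4 (l): row=0 col=1 char='o'
After 5 (gg): row=0 col=0 char='g'
After 6 (h): row=0 col=0 char='g'
After 7 (w): row=0 col=6 char='s'
After 8 (l): row=0 col=7 char='t'
After 9 (h): row=0 col=6 char='s'

Answer: star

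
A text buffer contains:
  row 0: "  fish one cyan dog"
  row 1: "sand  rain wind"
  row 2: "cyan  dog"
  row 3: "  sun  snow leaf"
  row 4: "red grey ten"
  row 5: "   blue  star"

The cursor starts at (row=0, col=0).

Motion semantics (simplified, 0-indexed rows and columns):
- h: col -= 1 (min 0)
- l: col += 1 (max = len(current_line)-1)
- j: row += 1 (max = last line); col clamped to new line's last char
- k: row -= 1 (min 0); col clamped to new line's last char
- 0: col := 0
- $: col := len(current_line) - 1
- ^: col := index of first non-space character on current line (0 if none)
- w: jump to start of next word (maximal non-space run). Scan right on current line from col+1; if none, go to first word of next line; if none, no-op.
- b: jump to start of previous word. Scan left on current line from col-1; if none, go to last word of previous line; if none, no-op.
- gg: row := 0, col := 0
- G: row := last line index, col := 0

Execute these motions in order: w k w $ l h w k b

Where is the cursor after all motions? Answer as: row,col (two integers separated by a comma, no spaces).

After 1 (w): row=0 col=2 char='f'
After 2 (k): row=0 col=2 char='f'
After 3 (w): row=0 col=7 char='o'
After 4 ($): row=0 col=18 char='g'
After 5 (l): row=0 col=18 char='g'
After 6 (h): row=0 col=17 char='o'
After 7 (w): row=1 col=0 char='s'
After 8 (k): row=0 col=0 char='_'
After 9 (b): row=0 col=0 char='_'

Answer: 0,0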